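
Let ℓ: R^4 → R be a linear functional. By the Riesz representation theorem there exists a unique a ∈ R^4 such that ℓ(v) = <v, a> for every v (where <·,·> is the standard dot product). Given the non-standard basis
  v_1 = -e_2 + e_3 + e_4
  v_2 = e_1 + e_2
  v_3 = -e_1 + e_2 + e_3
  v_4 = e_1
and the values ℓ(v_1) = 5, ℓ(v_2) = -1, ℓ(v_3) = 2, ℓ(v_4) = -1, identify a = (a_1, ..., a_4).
a = (-1, 0, 1, 4)

Write a = (a_1, ..., a_4) in the standard basis. For each basis vector v_i, ℓ(v_i) = <v_i, a> is a linear equation in the a_j's. Collect the n equations into a matrix system V a = ℓ, where row i of V is v_i (expressed in the standard basis). Since V is invertible (lower-triangular with 1s on the diagonal, up to permutation), solve by back-substitution:
  V =
[[0, -1, 1, 1],
 [1, 1, 0, 0],
 [-1, 1, 1, 0],
 [1, 0, 0, 0]]
  V a = (5, -1, 2, -1)
Solving gives a = (-1, 0, 1, 4).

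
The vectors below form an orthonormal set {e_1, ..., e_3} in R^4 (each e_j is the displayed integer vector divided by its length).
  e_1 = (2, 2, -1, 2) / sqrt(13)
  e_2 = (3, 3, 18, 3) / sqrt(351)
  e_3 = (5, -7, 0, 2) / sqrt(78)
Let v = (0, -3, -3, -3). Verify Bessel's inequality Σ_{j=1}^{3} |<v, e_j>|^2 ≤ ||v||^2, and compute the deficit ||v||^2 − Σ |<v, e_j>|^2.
Σ |<v, e_j>|^2 = 621/26; ||v||^2 = 27; deficit = 81/26

Write each e_j = u_j / sqrt(<u_j, u_j>) where u_j is the displayed integer vector. Then <v, e_j> = <v, u_j> / sqrt(<u_j, u_j>), so |<v, e_j>|^2 = <v, u_j>^2 / <u_j, u_j>.
Coefficients: <v, e_1> = -9/sqrt(13), <v, e_2> = -72/sqrt(351), <v, e_3> = 15/sqrt(78).
Square and sum: Σ |<v, e_j>|^2 = 621/26.
Compute ||v||^2 = v·v = 27.
Deficit = 27 − 621/26 = 81/26 ≥ 0, confirming Bessel's inequality. (The deficit equals ||v − Σ <v,e_j> e_j||^2, the squared distance from v to span{e_j}.)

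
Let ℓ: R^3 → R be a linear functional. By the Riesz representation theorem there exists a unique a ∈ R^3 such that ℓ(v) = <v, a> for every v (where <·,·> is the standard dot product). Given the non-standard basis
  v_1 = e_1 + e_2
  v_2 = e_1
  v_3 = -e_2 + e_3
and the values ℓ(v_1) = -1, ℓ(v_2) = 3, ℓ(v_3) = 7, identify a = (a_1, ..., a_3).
a = (3, -4, 3)

Write a = (a_1, ..., a_3) in the standard basis. For each basis vector v_i, ℓ(v_i) = <v_i, a> is a linear equation in the a_j's. Collect the n equations into a matrix system V a = ℓ, where row i of V is v_i (expressed in the standard basis). Since V is invertible (lower-triangular with 1s on the diagonal, up to permutation), solve by back-substitution:
  V =
[[1, 1, 0],
 [1, 0, 0],
 [0, -1, 1]]
  V a = (-1, 3, 7)
Solving gives a = (3, -4, 3).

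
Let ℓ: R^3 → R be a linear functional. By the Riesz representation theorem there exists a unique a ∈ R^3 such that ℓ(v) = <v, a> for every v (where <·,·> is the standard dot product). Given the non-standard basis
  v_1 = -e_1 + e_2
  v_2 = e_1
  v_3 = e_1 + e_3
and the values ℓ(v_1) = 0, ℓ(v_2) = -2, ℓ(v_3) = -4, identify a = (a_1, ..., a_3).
a = (-2, -2, -2)

Write a = (a_1, ..., a_3) in the standard basis. For each basis vector v_i, ℓ(v_i) = <v_i, a> is a linear equation in the a_j's. Collect the n equations into a matrix system V a = ℓ, where row i of V is v_i (expressed in the standard basis). Since V is invertible (lower-triangular with 1s on the diagonal, up to permutation), solve by back-substitution:
  V =
[[-1, 1, 0],
 [1, 0, 0],
 [1, 0, 1]]
  V a = (0, -2, -4)
Solving gives a = (-2, -2, -2).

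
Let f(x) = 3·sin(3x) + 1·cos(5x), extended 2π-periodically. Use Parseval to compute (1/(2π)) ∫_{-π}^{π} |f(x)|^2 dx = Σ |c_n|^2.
Σ |c_n|^2 = 5

Expand |f|^2 and use orthogonality of {sin(nx), cos(mx)} on [-π, π]:
  ∫_{-π}^{π} sin(nx)^2 dx = π, ∫ cos(mx)^2 dx = π, and cross terms integrate to 0.
So ∫_{-π}^{π} f(x)^2 dx = 3^2 · π + 1^2 · π = (9 + 1)π.
Divide by 2π: (9 + 1)/2 = 5.
By Parseval, this equals Σ |c_n|^2.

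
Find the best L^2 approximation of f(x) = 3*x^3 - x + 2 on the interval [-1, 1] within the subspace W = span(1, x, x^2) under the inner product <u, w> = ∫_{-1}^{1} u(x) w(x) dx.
g(x) = 4*x/5 + 2

The best approximation g ∈ W is the orthogonal projection of f onto W. Writing g = a_0 + a_1 x + a_2 x^2, the coefficients solve the normal equations G · a = b where
  G_{ij} = <φ_i, φ_j> and b_i = <f, φ_i>, with φ_0 = 1, φ_1 = x, φ_2 = x^2.
G =
  [2, 0, 2/3]
  [0, 2/3, 0]
  [2/3, 0, 2/5],
b = (4, 8/15, 4/3).
Solving gives a_0 = 2, a_1 = 4/5, a_2 = 0, so
  g(x) = 4*x/5 + 2.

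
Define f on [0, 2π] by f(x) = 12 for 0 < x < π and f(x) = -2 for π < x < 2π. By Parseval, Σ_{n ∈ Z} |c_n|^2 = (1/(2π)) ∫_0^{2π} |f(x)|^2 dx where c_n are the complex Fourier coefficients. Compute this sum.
Σ |c_n|^2 = 74

Parseval equates the L^2 energy of f (normalised by 1/(2π)) with the ℓ^2 sum of its Fourier coefficients: (1/(2π)) ∫_0^{2π} |f|^2 = Σ |c_n|^2.
Compute the left side: (1/(2π)) [∫_0^π 12^2 dx + ∫_π^{2π} (-2)^2 dx] = (1/(2π)) · (144π + 4π) = (144 + 4)/2 = 74.
So Σ_{n ∈ Z} |c_n|^2 = 74.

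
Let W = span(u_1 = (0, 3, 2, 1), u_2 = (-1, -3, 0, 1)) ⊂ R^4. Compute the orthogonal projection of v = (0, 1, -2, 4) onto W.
proj_W(v) = (-19/45, 1/10, 41/45, 79/90)

Set up U = [u_1 | ... | u_2] ∈ R^(4×2). The projector onto W = col(U) is P = U (U^T U)^(-1) U^T.
Compute U^T U =
  [14, -8]
  [-8, 11],
and U^T v = (3, 1).
Solve U^T U · c = U^T v for the coefficients: c = (41/90, 19/45). The projection is proj_W(v) = U c.
Check: (v - proj_W(v)) · u_1 = 0  (should be 0).
Check: (v - proj_W(v)) · u_2 = 0  (should be 0).
Result: proj_W(v) = (-19/45, 1/10, 41/45, 79/90).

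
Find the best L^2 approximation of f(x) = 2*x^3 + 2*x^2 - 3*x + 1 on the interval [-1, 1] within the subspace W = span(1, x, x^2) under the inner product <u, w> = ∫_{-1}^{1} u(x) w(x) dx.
g(x) = 2*x^2 - 9*x/5 + 1

The best approximation g ∈ W is the orthogonal projection of f onto W. Writing g = a_0 + a_1 x + a_2 x^2, the coefficients solve the normal equations G · a = b where
  G_{ij} = <φ_i, φ_j> and b_i = <f, φ_i>, with φ_0 = 1, φ_1 = x, φ_2 = x^2.
G =
  [2, 0, 2/3]
  [0, 2/3, 0]
  [2/3, 0, 2/5],
b = (10/3, -6/5, 22/15).
Solving gives a_0 = 1, a_1 = -9/5, a_2 = 2, so
  g(x) = 2*x^2 - 9*x/5 + 1.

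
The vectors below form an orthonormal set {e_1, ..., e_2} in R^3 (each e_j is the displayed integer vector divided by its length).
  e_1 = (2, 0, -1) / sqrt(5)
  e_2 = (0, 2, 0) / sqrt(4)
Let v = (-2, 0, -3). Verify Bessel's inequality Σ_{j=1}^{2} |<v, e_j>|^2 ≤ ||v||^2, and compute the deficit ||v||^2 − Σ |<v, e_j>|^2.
Σ |<v, e_j>|^2 = 1/5; ||v||^2 = 13; deficit = 64/5

Write each e_j = u_j / sqrt(<u_j, u_j>) where u_j is the displayed integer vector. Then <v, e_j> = <v, u_j> / sqrt(<u_j, u_j>), so |<v, e_j>|^2 = <v, u_j>^2 / <u_j, u_j>.
Coefficients: <v, e_1> = -1/sqrt(5), <v, e_2> = 0/sqrt(4).
Square and sum: Σ |<v, e_j>|^2 = 1/5.
Compute ||v||^2 = v·v = 13.
Deficit = 13 − 1/5 = 64/5 ≥ 0, confirming Bessel's inequality. (The deficit equals ||v − Σ <v,e_j> e_j||^2, the squared distance from v to span{e_j}.)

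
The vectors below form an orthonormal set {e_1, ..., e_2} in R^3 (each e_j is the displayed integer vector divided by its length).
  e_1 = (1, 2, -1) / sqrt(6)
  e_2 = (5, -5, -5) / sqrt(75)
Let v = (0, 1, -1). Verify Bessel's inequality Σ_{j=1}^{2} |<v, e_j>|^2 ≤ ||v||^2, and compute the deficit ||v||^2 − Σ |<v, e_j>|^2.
Σ |<v, e_j>|^2 = 3/2; ||v||^2 = 2; deficit = 1/2

Write each e_j = u_j / sqrt(<u_j, u_j>) where u_j is the displayed integer vector. Then <v, e_j> = <v, u_j> / sqrt(<u_j, u_j>), so |<v, e_j>|^2 = <v, u_j>^2 / <u_j, u_j>.
Coefficients: <v, e_1> = 3/sqrt(6), <v, e_2> = 0/sqrt(75).
Square and sum: Σ |<v, e_j>|^2 = 3/2.
Compute ||v||^2 = v·v = 2.
Deficit = 2 − 3/2 = 1/2 ≥ 0, confirming Bessel's inequality. (The deficit equals ||v − Σ <v,e_j> e_j||^2, the squared distance from v to span{e_j}.)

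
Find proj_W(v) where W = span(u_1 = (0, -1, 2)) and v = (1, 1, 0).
proj_W(v) = (0, 1/5, -2/5)

Set up U = [u_1 | ... | u_1] ∈ R^(3×1). The projector onto W = col(U) is P = U (U^T U)^(-1) U^T.
Compute U^T U =
  [5],
and U^T v = (-1).
Solve U^T U · c = U^T v for the coefficients: c = (-1/5). The projection is proj_W(v) = U c.
Check: (v - proj_W(v)) · u_1 = 0  (should be 0).
Result: proj_W(v) = (0, 1/5, -2/5).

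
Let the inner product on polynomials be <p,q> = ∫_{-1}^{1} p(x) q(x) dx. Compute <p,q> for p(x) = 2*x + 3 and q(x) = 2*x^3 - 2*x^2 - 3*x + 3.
<p,q> = 58/5

Expand the product: p(x)·q(x) = 4*x^4 + 2*x^3 - 12*x^2 - 3*x + 9.
∫_{-1}^{1} of each monomial x^k gives [2/(k+1) if k even, 0 if k odd]. Integrating term-by-term (or equivalently evaluating the antiderivative F(x) = 4*x^5/5 + x^4/2 - 4*x^3 - 3*x^2/2 + 9*x at the endpoints):
  F(1) − F(−1) = 24/5 − (-34/5) = 58/5.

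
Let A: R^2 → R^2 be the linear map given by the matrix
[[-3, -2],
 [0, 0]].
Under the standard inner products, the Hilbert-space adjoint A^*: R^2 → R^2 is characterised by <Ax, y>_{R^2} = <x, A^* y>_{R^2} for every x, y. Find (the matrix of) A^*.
A^* = A^T =
[[-3, 0],
 [-2, 0]]

For real matrices with standard dot products, the defining identity <Ax, y> = <x, A^* y> gives (Ax)^T y = x^T (A^*) y, i.e. x^T A^T y = x^T (A^*) y. Since this holds for all x, y, we must have A^* = A^T. Therefore
A^* =
[[-3, 0],
 [-2, 0]].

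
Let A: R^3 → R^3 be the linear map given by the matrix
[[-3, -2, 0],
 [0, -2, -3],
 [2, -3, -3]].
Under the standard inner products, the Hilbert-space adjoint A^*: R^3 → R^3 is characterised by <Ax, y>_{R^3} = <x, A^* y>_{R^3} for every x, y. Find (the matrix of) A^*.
A^* = A^T =
[[-3, 0, 2],
 [-2, -2, -3],
 [0, -3, -3]]

For real matrices with standard dot products, the defining identity <Ax, y> = <x, A^* y> gives (Ax)^T y = x^T (A^*) y, i.e. x^T A^T y = x^T (A^*) y. Since this holds for all x, y, we must have A^* = A^T. Therefore
A^* =
[[-3, 0, 2],
 [-2, -2, -3],
 [0, -3, -3]].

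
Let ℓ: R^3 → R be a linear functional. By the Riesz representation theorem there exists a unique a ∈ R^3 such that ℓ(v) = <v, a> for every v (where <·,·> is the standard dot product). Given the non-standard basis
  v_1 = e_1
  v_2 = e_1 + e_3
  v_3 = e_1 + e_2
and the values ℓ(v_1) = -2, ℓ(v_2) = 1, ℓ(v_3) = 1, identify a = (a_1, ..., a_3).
a = (-2, 3, 3)

Write a = (a_1, ..., a_3) in the standard basis. For each basis vector v_i, ℓ(v_i) = <v_i, a> is a linear equation in the a_j's. Collect the n equations into a matrix system V a = ℓ, where row i of V is v_i (expressed in the standard basis). Since V is invertible (lower-triangular with 1s on the diagonal, up to permutation), solve by back-substitution:
  V =
[[1, 0, 0],
 [1, 0, 1],
 [1, 1, 0]]
  V a = (-2, 1, 1)
Solving gives a = (-2, 3, 3).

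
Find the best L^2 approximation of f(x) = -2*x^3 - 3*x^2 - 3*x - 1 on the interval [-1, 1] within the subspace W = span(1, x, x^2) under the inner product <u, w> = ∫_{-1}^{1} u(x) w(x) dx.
g(x) = -3*x^2 - 21*x/5 - 1

The best approximation g ∈ W is the orthogonal projection of f onto W. Writing g = a_0 + a_1 x + a_2 x^2, the coefficients solve the normal equations G · a = b where
  G_{ij} = <φ_i, φ_j> and b_i = <f, φ_i>, with φ_0 = 1, φ_1 = x, φ_2 = x^2.
G =
  [2, 0, 2/3]
  [0, 2/3, 0]
  [2/3, 0, 2/5],
b = (-4, -14/5, -28/15).
Solving gives a_0 = -1, a_1 = -21/5, a_2 = -3, so
  g(x) = -3*x^2 - 21*x/5 - 1.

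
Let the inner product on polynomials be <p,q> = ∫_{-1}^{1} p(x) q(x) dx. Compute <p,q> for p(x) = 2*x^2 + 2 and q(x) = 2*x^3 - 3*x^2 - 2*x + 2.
<p,q> = 64/15

Expand the product: p(x)·q(x) = 4*x^5 - 6*x^4 - 2*x^2 - 4*x + 4.
∫_{-1}^{1} of each monomial x^k gives [2/(k+1) if k even, 0 if k odd]. Integrating term-by-term (or equivalently evaluating the antiderivative F(x) = 2*x^6/3 - 6*x^5/5 - 2*x^3/3 - 2*x^2 + 4*x at the endpoints):
  F(1) − F(−1) = 4/5 − (-52/15) = 64/15.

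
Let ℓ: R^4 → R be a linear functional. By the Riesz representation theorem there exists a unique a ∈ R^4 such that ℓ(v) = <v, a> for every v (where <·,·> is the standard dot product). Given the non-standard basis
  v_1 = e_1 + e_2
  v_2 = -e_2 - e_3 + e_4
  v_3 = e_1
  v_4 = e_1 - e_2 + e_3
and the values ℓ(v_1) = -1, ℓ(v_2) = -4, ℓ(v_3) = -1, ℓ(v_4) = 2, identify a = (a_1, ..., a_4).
a = (-1, 0, 3, -1)

Write a = (a_1, ..., a_4) in the standard basis. For each basis vector v_i, ℓ(v_i) = <v_i, a> is a linear equation in the a_j's. Collect the n equations into a matrix system V a = ℓ, where row i of V is v_i (expressed in the standard basis). Since V is invertible (lower-triangular with 1s on the diagonal, up to permutation), solve by back-substitution:
  V =
[[1, 1, 0, 0],
 [0, -1, -1, 1],
 [1, 0, 0, 0],
 [1, -1, 1, 0]]
  V a = (-1, -4, -1, 2)
Solving gives a = (-1, 0, 3, -1).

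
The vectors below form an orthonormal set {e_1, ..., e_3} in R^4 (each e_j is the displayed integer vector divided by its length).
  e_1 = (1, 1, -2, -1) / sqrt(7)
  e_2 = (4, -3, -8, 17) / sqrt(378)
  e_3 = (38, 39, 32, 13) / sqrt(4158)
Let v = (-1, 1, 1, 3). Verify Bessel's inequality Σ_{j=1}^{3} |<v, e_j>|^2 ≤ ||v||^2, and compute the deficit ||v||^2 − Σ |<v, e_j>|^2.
Σ |<v, e_j>|^2 = 635/77; ||v||^2 = 12; deficit = 289/77

Write each e_j = u_j / sqrt(<u_j, u_j>) where u_j is the displayed integer vector. Then <v, e_j> = <v, u_j> / sqrt(<u_j, u_j>), so |<v, e_j>|^2 = <v, u_j>^2 / <u_j, u_j>.
Coefficients: <v, e_1> = -5/sqrt(7), <v, e_2> = 36/sqrt(378), <v, e_3> = 72/sqrt(4158).
Square and sum: Σ |<v, e_j>|^2 = 635/77.
Compute ||v||^2 = v·v = 12.
Deficit = 12 − 635/77 = 289/77 ≥ 0, confirming Bessel's inequality. (The deficit equals ||v − Σ <v,e_j> e_j||^2, the squared distance from v to span{e_j}.)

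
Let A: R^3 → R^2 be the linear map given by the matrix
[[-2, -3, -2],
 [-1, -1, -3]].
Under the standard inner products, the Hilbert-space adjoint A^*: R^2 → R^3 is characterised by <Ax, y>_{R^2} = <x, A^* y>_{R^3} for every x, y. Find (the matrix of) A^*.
A^* = A^T =
[[-2, -1],
 [-3, -1],
 [-2, -3]]

For real matrices with standard dot products, the defining identity <Ax, y> = <x, A^* y> gives (Ax)^T y = x^T (A^*) y, i.e. x^T A^T y = x^T (A^*) y. Since this holds for all x, y, we must have A^* = A^T. Therefore
A^* =
[[-2, -1],
 [-3, -1],
 [-2, -3]].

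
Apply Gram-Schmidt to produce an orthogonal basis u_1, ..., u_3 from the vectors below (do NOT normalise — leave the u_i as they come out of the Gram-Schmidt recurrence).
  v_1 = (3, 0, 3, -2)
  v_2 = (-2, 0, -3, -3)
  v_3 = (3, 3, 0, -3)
Orthogonal basis:
  u_1 = (3, 0, 3, -2)
  u_2 = (-17/22, 0, -39/22, -42/11)
  u_3 = (540/403, 3, -36/31, 108/403)

Apply the Gram-Schmidt recurrence
  u_1 = v_1
  u_i = v_i − Σ_{j<i} ((v_i · u_j) / (u_j · u_j)) · u_j.

Step by step this gives:
  u_1 = (3, 0, 3, -2)
  u_2 = (-17/22, 0, -39/22, -42/11)
  u_3 = (540/403, 3, -36/31, 108/403)

Orthogonality check:
  u_2 · u_1 = 0 (should be 0)
  u_3 · u_1 = 0 (should be 0)
  u_3 · u_2 = 0 (should be 0)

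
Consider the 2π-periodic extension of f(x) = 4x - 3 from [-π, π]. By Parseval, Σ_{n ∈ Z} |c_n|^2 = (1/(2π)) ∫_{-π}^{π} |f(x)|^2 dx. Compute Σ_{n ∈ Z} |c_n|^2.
Σ |c_n|^2 = 16π^2/3 + 9

Expand and integrate term by term over [-π, π]:
  ∫ (4x)^2 dx = 16·(2π^3/3); ∫ 2·4·(-3)·x dx = 0 (odd integrand); ∫ (-3)^2 dx = 9·2π.
So (1/(2π)) ∫_{-π}^{π} (4x - 3)^2 dx = 16π^2/3 + 9 = 16π^2/3 + 9.
Parseval ⇒ Σ |c_n|^2 = 16π^2/3 + 9.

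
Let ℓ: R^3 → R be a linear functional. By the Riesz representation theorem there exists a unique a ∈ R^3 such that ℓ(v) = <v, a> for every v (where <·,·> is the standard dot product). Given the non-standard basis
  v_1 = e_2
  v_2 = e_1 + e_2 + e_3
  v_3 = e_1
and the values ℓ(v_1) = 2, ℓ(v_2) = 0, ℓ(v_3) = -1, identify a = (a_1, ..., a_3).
a = (-1, 2, -1)

Write a = (a_1, ..., a_3) in the standard basis. For each basis vector v_i, ℓ(v_i) = <v_i, a> is a linear equation in the a_j's. Collect the n equations into a matrix system V a = ℓ, where row i of V is v_i (expressed in the standard basis). Since V is invertible (lower-triangular with 1s on the diagonal, up to permutation), solve by back-substitution:
  V =
[[0, 1, 0],
 [1, 1, 1],
 [1, 0, 0]]
  V a = (2, 0, -1)
Solving gives a = (-1, 2, -1).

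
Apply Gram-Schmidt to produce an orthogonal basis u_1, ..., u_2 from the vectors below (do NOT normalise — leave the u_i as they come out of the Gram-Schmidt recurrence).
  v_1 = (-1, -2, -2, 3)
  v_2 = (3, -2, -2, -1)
Orthogonal basis:
  u_1 = (-1, -2, -2, 3)
  u_2 = (28/9, -16/9, -16/9, -4/3)

Apply the Gram-Schmidt recurrence
  u_1 = v_1
  u_i = v_i − Σ_{j<i} ((v_i · u_j) / (u_j · u_j)) · u_j.

Step by step this gives:
  u_1 = (-1, -2, -2, 3)
  u_2 = (28/9, -16/9, -16/9, -4/3)

Orthogonality check:
  u_2 · u_1 = 0 (should be 0)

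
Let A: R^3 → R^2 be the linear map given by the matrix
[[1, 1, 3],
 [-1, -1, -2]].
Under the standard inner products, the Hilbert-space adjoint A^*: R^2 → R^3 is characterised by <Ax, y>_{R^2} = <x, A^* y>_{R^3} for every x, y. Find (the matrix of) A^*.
A^* = A^T =
[[1, -1],
 [1, -1],
 [3, -2]]

For real matrices with standard dot products, the defining identity <Ax, y> = <x, A^* y> gives (Ax)^T y = x^T (A^*) y, i.e. x^T A^T y = x^T (A^*) y. Since this holds for all x, y, we must have A^* = A^T. Therefore
A^* =
[[1, -1],
 [1, -1],
 [3, -2]].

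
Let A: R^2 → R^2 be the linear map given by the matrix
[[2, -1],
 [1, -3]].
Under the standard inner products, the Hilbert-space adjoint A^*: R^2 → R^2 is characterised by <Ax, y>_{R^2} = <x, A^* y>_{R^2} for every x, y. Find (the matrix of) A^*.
A^* = A^T =
[[2, 1],
 [-1, -3]]

For real matrices with standard dot products, the defining identity <Ax, y> = <x, A^* y> gives (Ax)^T y = x^T (A^*) y, i.e. x^T A^T y = x^T (A^*) y. Since this holds for all x, y, we must have A^* = A^T. Therefore
A^* =
[[2, 1],
 [-1, -3]].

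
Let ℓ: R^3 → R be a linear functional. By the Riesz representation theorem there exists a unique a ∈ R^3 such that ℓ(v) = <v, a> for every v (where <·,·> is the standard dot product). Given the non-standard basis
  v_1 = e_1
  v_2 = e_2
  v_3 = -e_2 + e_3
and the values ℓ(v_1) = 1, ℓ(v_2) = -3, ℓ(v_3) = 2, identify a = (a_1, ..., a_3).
a = (1, -3, -1)

Write a = (a_1, ..., a_3) in the standard basis. For each basis vector v_i, ℓ(v_i) = <v_i, a> is a linear equation in the a_j's. Collect the n equations into a matrix system V a = ℓ, where row i of V is v_i (expressed in the standard basis). Since V is invertible (lower-triangular with 1s on the diagonal, up to permutation), solve by back-substitution:
  V =
[[1, 0, 0],
 [0, 1, 0],
 [0, -1, 1]]
  V a = (1, -3, 2)
Solving gives a = (1, -3, -1).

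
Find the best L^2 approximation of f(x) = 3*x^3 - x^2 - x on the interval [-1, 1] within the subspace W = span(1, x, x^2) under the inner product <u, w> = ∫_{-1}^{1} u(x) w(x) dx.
g(x) = -x^2 + 4*x/5

The best approximation g ∈ W is the orthogonal projection of f onto W. Writing g = a_0 + a_1 x + a_2 x^2, the coefficients solve the normal equations G · a = b where
  G_{ij} = <φ_i, φ_j> and b_i = <f, φ_i>, with φ_0 = 1, φ_1 = x, φ_2 = x^2.
G =
  [2, 0, 2/3]
  [0, 2/3, 0]
  [2/3, 0, 2/5],
b = (-2/3, 8/15, -2/5).
Solving gives a_0 = 0, a_1 = 4/5, a_2 = -1, so
  g(x) = -x^2 + 4*x/5.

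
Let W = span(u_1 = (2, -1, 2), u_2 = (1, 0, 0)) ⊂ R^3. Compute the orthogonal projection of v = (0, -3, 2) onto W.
proj_W(v) = (0, -7/5, 14/5)

Set up U = [u_1 | ... | u_2] ∈ R^(3×2). The projector onto W = col(U) is P = U (U^T U)^(-1) U^T.
Compute U^T U =
  [9, 2]
  [2, 1],
and U^T v = (7, 0).
Solve U^T U · c = U^T v for the coefficients: c = (7/5, -14/5). The projection is proj_W(v) = U c.
Check: (v - proj_W(v)) · u_1 = 0  (should be 0).
Check: (v - proj_W(v)) · u_2 = 0  (should be 0).
Result: proj_W(v) = (0, -7/5, 14/5).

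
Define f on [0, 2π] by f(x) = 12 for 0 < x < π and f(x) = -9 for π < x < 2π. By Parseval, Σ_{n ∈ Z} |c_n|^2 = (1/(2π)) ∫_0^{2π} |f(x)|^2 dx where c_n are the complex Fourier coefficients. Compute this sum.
Σ |c_n|^2 = 225/2

Parseval equates the L^2 energy of f (normalised by 1/(2π)) with the ℓ^2 sum of its Fourier coefficients: (1/(2π)) ∫_0^{2π} |f|^2 = Σ |c_n|^2.
Compute the left side: (1/(2π)) [∫_0^π 12^2 dx + ∫_π^{2π} (-9)^2 dx] = (1/(2π)) · (144π + 81π) = (144 + 81)/2 = 225/2.
So Σ_{n ∈ Z} |c_n|^2 = 225/2.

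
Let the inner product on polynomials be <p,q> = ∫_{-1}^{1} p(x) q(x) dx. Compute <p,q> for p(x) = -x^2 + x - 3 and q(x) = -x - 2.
<p,q> = 38/3

Expand the product: p(x)·q(x) = x^3 + x^2 + x + 6.
∫_{-1}^{1} of each monomial x^k gives [2/(k+1) if k even, 0 if k odd]. Integrating term-by-term (or equivalently evaluating the antiderivative F(x) = x^4/4 + x^3/3 + x^2/2 + 6*x at the endpoints):
  F(1) − F(−1) = 85/12 − (-67/12) = 38/3.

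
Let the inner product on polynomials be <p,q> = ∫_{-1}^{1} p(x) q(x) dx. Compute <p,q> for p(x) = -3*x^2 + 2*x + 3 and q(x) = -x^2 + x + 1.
<p,q> = 68/15

Expand the product: p(x)·q(x) = 3*x^4 - 5*x^3 - 4*x^2 + 5*x + 3.
∫_{-1}^{1} of each monomial x^k gives [2/(k+1) if k even, 0 if k odd]. Integrating term-by-term (or equivalently evaluating the antiderivative F(x) = 3*x^5/5 - 5*x^4/4 - 4*x^3/3 + 5*x^2/2 + 3*x at the endpoints):
  F(1) − F(−1) = 211/60 − (-61/60) = 68/15.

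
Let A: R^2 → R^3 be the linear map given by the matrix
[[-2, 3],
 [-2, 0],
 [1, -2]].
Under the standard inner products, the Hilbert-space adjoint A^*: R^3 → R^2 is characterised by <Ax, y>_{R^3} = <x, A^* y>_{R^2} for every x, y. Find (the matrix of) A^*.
A^* = A^T =
[[-2, -2, 1],
 [3, 0, -2]]

For real matrices with standard dot products, the defining identity <Ax, y> = <x, A^* y> gives (Ax)^T y = x^T (A^*) y, i.e. x^T A^T y = x^T (A^*) y. Since this holds for all x, y, we must have A^* = A^T. Therefore
A^* =
[[-2, -2, 1],
 [3, 0, -2]].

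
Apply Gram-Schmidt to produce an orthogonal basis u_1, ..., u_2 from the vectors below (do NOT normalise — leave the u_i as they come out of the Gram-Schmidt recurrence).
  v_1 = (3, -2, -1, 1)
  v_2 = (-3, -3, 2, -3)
Orthogonal basis:
  u_1 = (3, -2, -1, 1)
  u_2 = (-7/5, -61/15, 22/15, -37/15)

Apply the Gram-Schmidt recurrence
  u_1 = v_1
  u_i = v_i − Σ_{j<i} ((v_i · u_j) / (u_j · u_j)) · u_j.

Step by step this gives:
  u_1 = (3, -2, -1, 1)
  u_2 = (-7/5, -61/15, 22/15, -37/15)

Orthogonality check:
  u_2 · u_1 = 0 (should be 0)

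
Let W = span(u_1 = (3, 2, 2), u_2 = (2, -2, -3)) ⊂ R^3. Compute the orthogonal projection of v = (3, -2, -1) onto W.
proj_W(v) = (775/273, -20/21, -493/273)

Set up U = [u_1 | ... | u_2] ∈ R^(3×2). The projector onto W = col(U) is P = U (U^T U)^(-1) U^T.
Compute U^T U =
  [17, -4]
  [-4, 17],
and U^T v = (3, 13).
Solve U^T U · c = U^T v for the coefficients: c = (103/273, 233/273). The projection is proj_W(v) = U c.
Check: (v - proj_W(v)) · u_1 = 0  (should be 0).
Check: (v - proj_W(v)) · u_2 = 0  (should be 0).
Result: proj_W(v) = (775/273, -20/21, -493/273).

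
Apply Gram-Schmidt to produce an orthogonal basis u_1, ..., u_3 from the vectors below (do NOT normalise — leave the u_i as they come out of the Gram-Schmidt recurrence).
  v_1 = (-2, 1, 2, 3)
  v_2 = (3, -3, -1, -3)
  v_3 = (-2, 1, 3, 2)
Orthogonal basis:
  u_1 = (-2, 1, 2, 3)
  u_2 = (7/9, -17/9, 11/9, 1/3)
  u_3 = (-3/13, 9/26, 12/13, -23/26)

Apply the Gram-Schmidt recurrence
  u_1 = v_1
  u_i = v_i − Σ_{j<i} ((v_i · u_j) / (u_j · u_j)) · u_j.

Step by step this gives:
  u_1 = (-2, 1, 2, 3)
  u_2 = (7/9, -17/9, 11/9, 1/3)
  u_3 = (-3/13, 9/26, 12/13, -23/26)

Orthogonality check:
  u_2 · u_1 = 0 (should be 0)
  u_3 · u_1 = 0 (should be 0)
  u_3 · u_2 = 0 (should be 0)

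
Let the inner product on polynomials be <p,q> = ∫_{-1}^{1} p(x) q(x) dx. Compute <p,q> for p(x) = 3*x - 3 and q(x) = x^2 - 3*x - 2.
<p,q> = 4

Expand the product: p(x)·q(x) = 3*x^3 - 12*x^2 + 3*x + 6.
∫_{-1}^{1} of each monomial x^k gives [2/(k+1) if k even, 0 if k odd]. Integrating term-by-term (or equivalently evaluating the antiderivative F(x) = 3*x^4/4 - 4*x^3 + 3*x^2/2 + 6*x at the endpoints):
  F(1) − F(−1) = 17/4 − (1/4) = 4.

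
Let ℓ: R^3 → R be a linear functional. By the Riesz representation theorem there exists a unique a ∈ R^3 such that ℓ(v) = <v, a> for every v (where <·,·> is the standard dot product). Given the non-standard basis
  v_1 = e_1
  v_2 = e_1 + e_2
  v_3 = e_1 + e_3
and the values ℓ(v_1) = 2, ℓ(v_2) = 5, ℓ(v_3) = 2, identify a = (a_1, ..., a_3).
a = (2, 3, 0)

Write a = (a_1, ..., a_3) in the standard basis. For each basis vector v_i, ℓ(v_i) = <v_i, a> is a linear equation in the a_j's. Collect the n equations into a matrix system V a = ℓ, where row i of V is v_i (expressed in the standard basis). Since V is invertible (lower-triangular with 1s on the diagonal, up to permutation), solve by back-substitution:
  V =
[[1, 0, 0],
 [1, 1, 0],
 [1, 0, 1]]
  V a = (2, 5, 2)
Solving gives a = (2, 3, 0).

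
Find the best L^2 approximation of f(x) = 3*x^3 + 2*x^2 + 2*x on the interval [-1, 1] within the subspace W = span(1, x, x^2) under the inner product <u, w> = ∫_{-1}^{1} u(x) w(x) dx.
g(x) = 2*x^2 + 19*x/5

The best approximation g ∈ W is the orthogonal projection of f onto W. Writing g = a_0 + a_1 x + a_2 x^2, the coefficients solve the normal equations G · a = b where
  G_{ij} = <φ_i, φ_j> and b_i = <f, φ_i>, with φ_0 = 1, φ_1 = x, φ_2 = x^2.
G =
  [2, 0, 2/3]
  [0, 2/3, 0]
  [2/3, 0, 2/5],
b = (4/3, 38/15, 4/5).
Solving gives a_0 = 0, a_1 = 19/5, a_2 = 2, so
  g(x) = 2*x^2 + 19*x/5.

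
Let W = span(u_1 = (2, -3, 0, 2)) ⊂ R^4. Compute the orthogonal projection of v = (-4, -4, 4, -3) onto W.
proj_W(v) = (-4/17, 6/17, 0, -4/17)

Set up U = [u_1 | ... | u_1] ∈ R^(4×1). The projector onto W = col(U) is P = U (U^T U)^(-1) U^T.
Compute U^T U =
  [17],
and U^T v = (-2).
Solve U^T U · c = U^T v for the coefficients: c = (-2/17). The projection is proj_W(v) = U c.
Check: (v - proj_W(v)) · u_1 = 0  (should be 0).
Result: proj_W(v) = (-4/17, 6/17, 0, -4/17).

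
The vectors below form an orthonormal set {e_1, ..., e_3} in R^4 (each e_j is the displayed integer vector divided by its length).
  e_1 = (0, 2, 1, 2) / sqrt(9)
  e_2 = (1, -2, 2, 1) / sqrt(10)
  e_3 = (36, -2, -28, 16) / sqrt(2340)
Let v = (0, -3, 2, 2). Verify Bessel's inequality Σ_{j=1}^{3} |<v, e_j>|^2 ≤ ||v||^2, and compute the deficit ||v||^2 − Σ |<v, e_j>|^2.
Σ |<v, e_j>|^2 = 189/13; ||v||^2 = 17; deficit = 32/13

Write each e_j = u_j / sqrt(<u_j, u_j>) where u_j is the displayed integer vector. Then <v, e_j> = <v, u_j> / sqrt(<u_j, u_j>), so |<v, e_j>|^2 = <v, u_j>^2 / <u_j, u_j>.
Coefficients: <v, e_1> = 0/sqrt(9), <v, e_2> = 12/sqrt(10), <v, e_3> = -18/sqrt(2340).
Square and sum: Σ |<v, e_j>|^2 = 189/13.
Compute ||v||^2 = v·v = 17.
Deficit = 17 − 189/13 = 32/13 ≥ 0, confirming Bessel's inequality. (The deficit equals ||v − Σ <v,e_j> e_j||^2, the squared distance from v to span{e_j}.)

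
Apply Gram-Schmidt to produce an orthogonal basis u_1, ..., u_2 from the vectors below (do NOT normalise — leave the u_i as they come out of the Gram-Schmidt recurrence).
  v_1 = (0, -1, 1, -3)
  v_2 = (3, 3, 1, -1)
Orthogonal basis:
  u_1 = (0, -1, 1, -3)
  u_2 = (3, 34/11, 10/11, -8/11)

Apply the Gram-Schmidt recurrence
  u_1 = v_1
  u_i = v_i − Σ_{j<i} ((v_i · u_j) / (u_j · u_j)) · u_j.

Step by step this gives:
  u_1 = (0, -1, 1, -3)
  u_2 = (3, 34/11, 10/11, -8/11)

Orthogonality check:
  u_2 · u_1 = 0 (should be 0)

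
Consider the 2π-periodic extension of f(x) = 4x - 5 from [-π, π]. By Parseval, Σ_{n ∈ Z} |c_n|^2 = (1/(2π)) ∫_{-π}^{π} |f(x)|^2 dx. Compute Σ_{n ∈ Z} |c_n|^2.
Σ |c_n|^2 = 16π^2/3 + 25

Expand and integrate term by term over [-π, π]:
  ∫ (4x)^2 dx = 16·(2π^3/3); ∫ 2·4·(-5)·x dx = 0 (odd integrand); ∫ (-5)^2 dx = 25·2π.
So (1/(2π)) ∫_{-π}^{π} (4x - 5)^2 dx = 16π^2/3 + 25 = 16π^2/3 + 25.
Parseval ⇒ Σ |c_n|^2 = 16π^2/3 + 25.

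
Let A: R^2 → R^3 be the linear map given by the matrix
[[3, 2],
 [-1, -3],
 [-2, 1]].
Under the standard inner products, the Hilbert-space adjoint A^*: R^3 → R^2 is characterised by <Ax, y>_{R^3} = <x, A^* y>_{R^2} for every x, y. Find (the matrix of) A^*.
A^* = A^T =
[[3, -1, -2],
 [2, -3, 1]]

For real matrices with standard dot products, the defining identity <Ax, y> = <x, A^* y> gives (Ax)^T y = x^T (A^*) y, i.e. x^T A^T y = x^T (A^*) y. Since this holds for all x, y, we must have A^* = A^T. Therefore
A^* =
[[3, -1, -2],
 [2, -3, 1]].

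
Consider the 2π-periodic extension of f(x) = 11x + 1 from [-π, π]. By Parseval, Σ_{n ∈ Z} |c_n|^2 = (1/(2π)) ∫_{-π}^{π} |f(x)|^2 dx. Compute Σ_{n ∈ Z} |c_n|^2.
Σ |c_n|^2 = 121π^2/3 + 1

Expand and integrate term by term over [-π, π]:
  ∫ (11x)^2 dx = 121·(2π^3/3); ∫ 2·11·(1)·x dx = 0 (odd integrand); ∫ 1^2 dx = 1·2π.
So (1/(2π)) ∫_{-π}^{π} (11x + 1)^2 dx = 121π^2/3 + 1 = 121π^2/3 + 1.
Parseval ⇒ Σ |c_n|^2 = 121π^2/3 + 1.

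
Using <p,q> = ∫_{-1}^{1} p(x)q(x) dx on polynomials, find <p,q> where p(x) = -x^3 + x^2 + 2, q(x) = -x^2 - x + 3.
<p,q> = 38/3

Expand the product: p(x)·q(x) = x^5 - 4*x^3 + x^2 - 2*x + 6.
∫_{-1}^{1} of each monomial x^k gives [2/(k+1) if k even, 0 if k odd]. Integrating term-by-term (or equivalently evaluating the antiderivative F(x) = x^6/6 - x^4 + x^3/3 - x^2 + 6*x at the endpoints):
  F(1) − F(−1) = 9/2 − (-49/6) = 38/3.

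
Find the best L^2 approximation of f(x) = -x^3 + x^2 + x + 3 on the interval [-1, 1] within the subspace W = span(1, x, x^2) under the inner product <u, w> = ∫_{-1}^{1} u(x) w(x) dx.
g(x) = x^2 + 2*x/5 + 3

The best approximation g ∈ W is the orthogonal projection of f onto W. Writing g = a_0 + a_1 x + a_2 x^2, the coefficients solve the normal equations G · a = b where
  G_{ij} = <φ_i, φ_j> and b_i = <f, φ_i>, with φ_0 = 1, φ_1 = x, φ_2 = x^2.
G =
  [2, 0, 2/3]
  [0, 2/3, 0]
  [2/3, 0, 2/5],
b = (20/3, 4/15, 12/5).
Solving gives a_0 = 3, a_1 = 2/5, a_2 = 1, so
  g(x) = x^2 + 2*x/5 + 3.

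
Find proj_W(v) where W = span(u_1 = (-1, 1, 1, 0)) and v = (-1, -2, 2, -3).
proj_W(v) = (-1/3, 1/3, 1/3, 0)

Set up U = [u_1 | ... | u_1] ∈ R^(4×1). The projector onto W = col(U) is P = U (U^T U)^(-1) U^T.
Compute U^T U =
  [3],
and U^T v = (1).
Solve U^T U · c = U^T v for the coefficients: c = (1/3). The projection is proj_W(v) = U c.
Check: (v - proj_W(v)) · u_1 = 0  (should be 0).
Result: proj_W(v) = (-1/3, 1/3, 1/3, 0).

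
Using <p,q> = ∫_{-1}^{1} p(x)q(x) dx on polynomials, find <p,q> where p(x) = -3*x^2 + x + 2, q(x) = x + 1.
<p,q> = 8/3

Expand the product: p(x)·q(x) = -3*x^3 - 2*x^2 + 3*x + 2.
∫_{-1}^{1} of each monomial x^k gives [2/(k+1) if k even, 0 if k odd]. Integrating term-by-term (or equivalently evaluating the antiderivative F(x) = -3*x^4/4 - 2*x^3/3 + 3*x^2/2 + 2*x at the endpoints):
  F(1) − F(−1) = 25/12 − (-7/12) = 8/3.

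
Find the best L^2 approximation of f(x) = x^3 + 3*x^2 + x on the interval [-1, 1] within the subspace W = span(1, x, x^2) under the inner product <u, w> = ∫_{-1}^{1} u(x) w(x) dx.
g(x) = 3*x^2 + 8*x/5

The best approximation g ∈ W is the orthogonal projection of f onto W. Writing g = a_0 + a_1 x + a_2 x^2, the coefficients solve the normal equations G · a = b where
  G_{ij} = <φ_i, φ_j> and b_i = <f, φ_i>, with φ_0 = 1, φ_1 = x, φ_2 = x^2.
G =
  [2, 0, 2/3]
  [0, 2/3, 0]
  [2/3, 0, 2/5],
b = (2, 16/15, 6/5).
Solving gives a_0 = 0, a_1 = 8/5, a_2 = 3, so
  g(x) = 3*x^2 + 8*x/5.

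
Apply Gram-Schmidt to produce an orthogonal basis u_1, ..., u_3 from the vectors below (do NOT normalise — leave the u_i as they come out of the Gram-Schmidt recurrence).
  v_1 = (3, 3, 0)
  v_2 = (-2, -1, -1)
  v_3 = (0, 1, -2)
Orthogonal basis:
  u_1 = (3, 3, 0)
  u_2 = (-1/2, 1/2, -1)
  u_3 = (1/3, -1/3, -1/3)

Apply the Gram-Schmidt recurrence
  u_1 = v_1
  u_i = v_i − Σ_{j<i} ((v_i · u_j) / (u_j · u_j)) · u_j.

Step by step this gives:
  u_1 = (3, 3, 0)
  u_2 = (-1/2, 1/2, -1)
  u_3 = (1/3, -1/3, -1/3)

Orthogonality check:
  u_2 · u_1 = 0 (should be 0)
  u_3 · u_1 = 0 (should be 0)
  u_3 · u_2 = 0 (should be 0)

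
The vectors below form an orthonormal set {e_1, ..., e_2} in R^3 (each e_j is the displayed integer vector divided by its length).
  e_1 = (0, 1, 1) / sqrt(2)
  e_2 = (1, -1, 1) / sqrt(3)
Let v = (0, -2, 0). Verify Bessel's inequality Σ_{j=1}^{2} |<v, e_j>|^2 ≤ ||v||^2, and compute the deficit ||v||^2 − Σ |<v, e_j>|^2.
Σ |<v, e_j>|^2 = 10/3; ||v||^2 = 4; deficit = 2/3

Write each e_j = u_j / sqrt(<u_j, u_j>) where u_j is the displayed integer vector. Then <v, e_j> = <v, u_j> / sqrt(<u_j, u_j>), so |<v, e_j>|^2 = <v, u_j>^2 / <u_j, u_j>.
Coefficients: <v, e_1> = -2/sqrt(2), <v, e_2> = 2/sqrt(3).
Square and sum: Σ |<v, e_j>|^2 = 10/3.
Compute ||v||^2 = v·v = 4.
Deficit = 4 − 10/3 = 2/3 ≥ 0, confirming Bessel's inequality. (The deficit equals ||v − Σ <v,e_j> e_j||^2, the squared distance from v to span{e_j}.)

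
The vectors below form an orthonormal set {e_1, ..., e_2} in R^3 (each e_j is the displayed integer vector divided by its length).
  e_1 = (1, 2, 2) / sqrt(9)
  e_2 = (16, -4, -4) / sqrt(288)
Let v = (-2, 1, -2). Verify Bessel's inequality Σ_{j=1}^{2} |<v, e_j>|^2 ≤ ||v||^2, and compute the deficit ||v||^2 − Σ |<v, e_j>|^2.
Σ |<v, e_j>|^2 = 9/2; ||v||^2 = 9; deficit = 9/2

Write each e_j = u_j / sqrt(<u_j, u_j>) where u_j is the displayed integer vector. Then <v, e_j> = <v, u_j> / sqrt(<u_j, u_j>), so |<v, e_j>|^2 = <v, u_j>^2 / <u_j, u_j>.
Coefficients: <v, e_1> = -4/sqrt(9), <v, e_2> = -28/sqrt(288).
Square and sum: Σ |<v, e_j>|^2 = 9/2.
Compute ||v||^2 = v·v = 9.
Deficit = 9 − 9/2 = 9/2 ≥ 0, confirming Bessel's inequality. (The deficit equals ||v − Σ <v,e_j> e_j||^2, the squared distance from v to span{e_j}.)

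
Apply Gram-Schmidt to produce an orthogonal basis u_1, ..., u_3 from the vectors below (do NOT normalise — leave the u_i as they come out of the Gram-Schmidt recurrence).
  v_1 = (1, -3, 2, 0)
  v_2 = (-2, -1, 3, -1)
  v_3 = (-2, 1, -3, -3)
Orthogonal basis:
  u_1 = (1, -3, 2, 0)
  u_2 = (-5/2, 1/2, 2, -1)
  u_3 = (-108/161, -236/161, -300/161, -64/23)

Apply the Gram-Schmidt recurrence
  u_1 = v_1
  u_i = v_i − Σ_{j<i} ((v_i · u_j) / (u_j · u_j)) · u_j.

Step by step this gives:
  u_1 = (1, -3, 2, 0)
  u_2 = (-5/2, 1/2, 2, -1)
  u_3 = (-108/161, -236/161, -300/161, -64/23)

Orthogonality check:
  u_2 · u_1 = 0 (should be 0)
  u_3 · u_1 = 0 (should be 0)
  u_3 · u_2 = 0 (should be 0)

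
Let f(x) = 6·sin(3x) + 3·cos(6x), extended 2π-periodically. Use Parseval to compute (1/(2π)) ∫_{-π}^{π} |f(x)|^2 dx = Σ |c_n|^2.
Σ |c_n|^2 = 45/2

Expand |f|^2 and use orthogonality of {sin(nx), cos(mx)} on [-π, π]:
  ∫_{-π}^{π} sin(nx)^2 dx = π, ∫ cos(mx)^2 dx = π, and cross terms integrate to 0.
So ∫_{-π}^{π} f(x)^2 dx = 6^2 · π + 3^2 · π = (36 + 9)π.
Divide by 2π: (36 + 9)/2 = 45/2.
By Parseval, this equals Σ |c_n|^2.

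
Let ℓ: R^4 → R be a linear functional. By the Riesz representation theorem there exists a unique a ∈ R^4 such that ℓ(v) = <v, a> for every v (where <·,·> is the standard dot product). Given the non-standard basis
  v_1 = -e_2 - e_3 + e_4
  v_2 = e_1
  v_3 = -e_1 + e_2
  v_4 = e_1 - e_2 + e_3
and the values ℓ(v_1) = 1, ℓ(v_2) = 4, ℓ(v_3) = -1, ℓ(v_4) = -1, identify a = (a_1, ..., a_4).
a = (4, 3, -2, 2)

Write a = (a_1, ..., a_4) in the standard basis. For each basis vector v_i, ℓ(v_i) = <v_i, a> is a linear equation in the a_j's. Collect the n equations into a matrix system V a = ℓ, where row i of V is v_i (expressed in the standard basis). Since V is invertible (lower-triangular with 1s on the diagonal, up to permutation), solve by back-substitution:
  V =
[[0, -1, -1, 1],
 [1, 0, 0, 0],
 [-1, 1, 0, 0],
 [1, -1, 1, 0]]
  V a = (1, 4, -1, -1)
Solving gives a = (4, 3, -2, 2).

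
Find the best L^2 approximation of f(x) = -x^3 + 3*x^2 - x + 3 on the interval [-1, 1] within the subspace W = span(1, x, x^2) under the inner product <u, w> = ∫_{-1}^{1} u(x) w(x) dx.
g(x) = 3*x^2 - 8*x/5 + 3

The best approximation g ∈ W is the orthogonal projection of f onto W. Writing g = a_0 + a_1 x + a_2 x^2, the coefficients solve the normal equations G · a = b where
  G_{ij} = <φ_i, φ_j> and b_i = <f, φ_i>, with φ_0 = 1, φ_1 = x, φ_2 = x^2.
G =
  [2, 0, 2/3]
  [0, 2/3, 0]
  [2/3, 0, 2/5],
b = (8, -16/15, 16/5).
Solving gives a_0 = 3, a_1 = -8/5, a_2 = 3, so
  g(x) = 3*x^2 - 8*x/5 + 3.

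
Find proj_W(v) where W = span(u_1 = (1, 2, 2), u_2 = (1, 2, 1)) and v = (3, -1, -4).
proj_W(v) = (1/5, 2/5, -4)

Set up U = [u_1 | ... | u_2] ∈ R^(3×2). The projector onto W = col(U) is P = U (U^T U)^(-1) U^T.
Compute U^T U =
  [9, 7]
  [7, 6],
and U^T v = (-7, -3).
Solve U^T U · c = U^T v for the coefficients: c = (-21/5, 22/5). The projection is proj_W(v) = U c.
Check: (v - proj_W(v)) · u_1 = 0  (should be 0).
Check: (v - proj_W(v)) · u_2 = 0  (should be 0).
Result: proj_W(v) = (1/5, 2/5, -4).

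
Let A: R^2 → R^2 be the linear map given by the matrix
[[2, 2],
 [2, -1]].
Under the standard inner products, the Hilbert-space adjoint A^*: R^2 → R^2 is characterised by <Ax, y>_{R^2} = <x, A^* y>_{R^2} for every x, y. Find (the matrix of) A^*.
A^* = A^T =
[[2, 2],
 [2, -1]]

For real matrices with standard dot products, the defining identity <Ax, y> = <x, A^* y> gives (Ax)^T y = x^T (A^*) y, i.e. x^T A^T y = x^T (A^*) y. Since this holds for all x, y, we must have A^* = A^T. Therefore
A^* =
[[2, 2],
 [2, -1]].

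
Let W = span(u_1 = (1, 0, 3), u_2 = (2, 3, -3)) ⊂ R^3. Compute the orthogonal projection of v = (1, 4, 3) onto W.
proj_W(v) = (55/19, 40/19, 45/19)

Set up U = [u_1 | ... | u_2] ∈ R^(3×2). The projector onto W = col(U) is P = U (U^T U)^(-1) U^T.
Compute U^T U =
  [10, -7]
  [-7, 22],
and U^T v = (10, 5).
Solve U^T U · c = U^T v for the coefficients: c = (85/57, 40/57). The projection is proj_W(v) = U c.
Check: (v - proj_W(v)) · u_1 = 0  (should be 0).
Check: (v - proj_W(v)) · u_2 = 0  (should be 0).
Result: proj_W(v) = (55/19, 40/19, 45/19).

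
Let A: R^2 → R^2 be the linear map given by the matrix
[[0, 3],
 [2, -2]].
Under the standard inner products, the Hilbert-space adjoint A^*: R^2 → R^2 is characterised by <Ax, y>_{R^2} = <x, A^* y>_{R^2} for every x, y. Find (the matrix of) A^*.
A^* = A^T =
[[0, 2],
 [3, -2]]

For real matrices with standard dot products, the defining identity <Ax, y> = <x, A^* y> gives (Ax)^T y = x^T (A^*) y, i.e. x^T A^T y = x^T (A^*) y. Since this holds for all x, y, we must have A^* = A^T. Therefore
A^* =
[[0, 2],
 [3, -2]].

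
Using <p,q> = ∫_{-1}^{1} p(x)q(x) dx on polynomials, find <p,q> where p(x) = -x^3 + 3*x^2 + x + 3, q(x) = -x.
<p,q> = -4/15

Expand the product: p(x)·q(x) = x^4 - 3*x^3 - x^2 - 3*x.
∫_{-1}^{1} of each monomial x^k gives [2/(k+1) if k even, 0 if k odd]. Integrating term-by-term (or equivalently evaluating the antiderivative F(x) = x^5/5 - 3*x^4/4 - x^3/3 - 3*x^2/2 at the endpoints):
  F(1) − F(−1) = -143/60 − (-127/60) = -4/15.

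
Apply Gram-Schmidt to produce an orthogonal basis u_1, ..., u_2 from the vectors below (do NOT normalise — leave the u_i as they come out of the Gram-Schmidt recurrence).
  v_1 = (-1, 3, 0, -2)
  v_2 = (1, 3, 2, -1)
Orthogonal basis:
  u_1 = (-1, 3, 0, -2)
  u_2 = (12/7, 6/7, 2, 3/7)

Apply the Gram-Schmidt recurrence
  u_1 = v_1
  u_i = v_i − Σ_{j<i} ((v_i · u_j) / (u_j · u_j)) · u_j.

Step by step this gives:
  u_1 = (-1, 3, 0, -2)
  u_2 = (12/7, 6/7, 2, 3/7)

Orthogonality check:
  u_2 · u_1 = 0 (should be 0)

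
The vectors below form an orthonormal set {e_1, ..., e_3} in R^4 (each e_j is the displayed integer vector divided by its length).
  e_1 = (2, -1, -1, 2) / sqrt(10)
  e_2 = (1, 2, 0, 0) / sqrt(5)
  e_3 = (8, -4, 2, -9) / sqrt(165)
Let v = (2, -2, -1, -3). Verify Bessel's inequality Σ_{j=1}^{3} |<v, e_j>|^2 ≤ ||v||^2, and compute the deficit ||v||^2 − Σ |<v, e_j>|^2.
Σ |<v, e_j>|^2 = 5099/330; ||v||^2 = 18; deficit = 841/330

Write each e_j = u_j / sqrt(<u_j, u_j>) where u_j is the displayed integer vector. Then <v, e_j> = <v, u_j> / sqrt(<u_j, u_j>), so |<v, e_j>|^2 = <v, u_j>^2 / <u_j, u_j>.
Coefficients: <v, e_1> = 1/sqrt(10), <v, e_2> = -2/sqrt(5), <v, e_3> = 49/sqrt(165).
Square and sum: Σ |<v, e_j>|^2 = 5099/330.
Compute ||v||^2 = v·v = 18.
Deficit = 18 − 5099/330 = 841/330 ≥ 0, confirming Bessel's inequality. (The deficit equals ||v − Σ <v,e_j> e_j||^2, the squared distance from v to span{e_j}.)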